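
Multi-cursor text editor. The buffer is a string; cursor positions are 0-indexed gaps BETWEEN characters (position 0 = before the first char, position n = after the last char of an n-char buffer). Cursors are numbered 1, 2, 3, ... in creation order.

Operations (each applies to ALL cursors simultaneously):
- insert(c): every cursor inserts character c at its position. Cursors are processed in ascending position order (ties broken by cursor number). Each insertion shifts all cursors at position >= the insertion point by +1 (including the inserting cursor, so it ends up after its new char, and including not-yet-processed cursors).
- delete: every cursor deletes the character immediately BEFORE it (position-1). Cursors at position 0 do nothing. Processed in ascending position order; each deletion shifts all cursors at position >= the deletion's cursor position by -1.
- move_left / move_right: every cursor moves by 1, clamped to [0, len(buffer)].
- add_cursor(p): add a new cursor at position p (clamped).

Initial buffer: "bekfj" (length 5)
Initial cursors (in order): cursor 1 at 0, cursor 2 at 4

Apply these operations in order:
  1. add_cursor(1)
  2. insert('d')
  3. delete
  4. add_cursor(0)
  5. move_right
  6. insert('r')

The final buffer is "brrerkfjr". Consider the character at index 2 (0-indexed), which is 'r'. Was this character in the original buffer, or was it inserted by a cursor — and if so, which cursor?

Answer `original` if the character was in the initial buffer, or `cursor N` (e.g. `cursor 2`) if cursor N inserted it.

Answer: cursor 4

Derivation:
After op 1 (add_cursor(1)): buffer="bekfj" (len 5), cursors c1@0 c3@1 c2@4, authorship .....
After op 2 (insert('d')): buffer="dbdekfdj" (len 8), cursors c1@1 c3@3 c2@7, authorship 1.3...2.
After op 3 (delete): buffer="bekfj" (len 5), cursors c1@0 c3@1 c2@4, authorship .....
After op 4 (add_cursor(0)): buffer="bekfj" (len 5), cursors c1@0 c4@0 c3@1 c2@4, authorship .....
After op 5 (move_right): buffer="bekfj" (len 5), cursors c1@1 c4@1 c3@2 c2@5, authorship .....
After op 6 (insert('r')): buffer="brrerkfjr" (len 9), cursors c1@3 c4@3 c3@5 c2@9, authorship .14.3...2
Authorship (.=original, N=cursor N): . 1 4 . 3 . . . 2
Index 2: author = 4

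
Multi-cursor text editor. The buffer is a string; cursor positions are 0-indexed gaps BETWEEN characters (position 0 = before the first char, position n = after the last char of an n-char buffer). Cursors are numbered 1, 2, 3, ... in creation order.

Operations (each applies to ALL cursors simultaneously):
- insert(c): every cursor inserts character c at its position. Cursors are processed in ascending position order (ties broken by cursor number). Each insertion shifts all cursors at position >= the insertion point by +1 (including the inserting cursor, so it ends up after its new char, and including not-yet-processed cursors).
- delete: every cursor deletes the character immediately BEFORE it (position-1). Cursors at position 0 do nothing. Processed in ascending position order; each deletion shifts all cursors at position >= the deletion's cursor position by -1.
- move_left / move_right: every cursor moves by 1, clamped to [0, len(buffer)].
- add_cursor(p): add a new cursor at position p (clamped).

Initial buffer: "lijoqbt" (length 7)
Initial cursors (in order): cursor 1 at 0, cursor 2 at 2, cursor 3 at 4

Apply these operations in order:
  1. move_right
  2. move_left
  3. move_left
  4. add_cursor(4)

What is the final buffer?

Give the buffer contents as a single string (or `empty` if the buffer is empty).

After op 1 (move_right): buffer="lijoqbt" (len 7), cursors c1@1 c2@3 c3@5, authorship .......
After op 2 (move_left): buffer="lijoqbt" (len 7), cursors c1@0 c2@2 c3@4, authorship .......
After op 3 (move_left): buffer="lijoqbt" (len 7), cursors c1@0 c2@1 c3@3, authorship .......
After op 4 (add_cursor(4)): buffer="lijoqbt" (len 7), cursors c1@0 c2@1 c3@3 c4@4, authorship .......

Answer: lijoqbt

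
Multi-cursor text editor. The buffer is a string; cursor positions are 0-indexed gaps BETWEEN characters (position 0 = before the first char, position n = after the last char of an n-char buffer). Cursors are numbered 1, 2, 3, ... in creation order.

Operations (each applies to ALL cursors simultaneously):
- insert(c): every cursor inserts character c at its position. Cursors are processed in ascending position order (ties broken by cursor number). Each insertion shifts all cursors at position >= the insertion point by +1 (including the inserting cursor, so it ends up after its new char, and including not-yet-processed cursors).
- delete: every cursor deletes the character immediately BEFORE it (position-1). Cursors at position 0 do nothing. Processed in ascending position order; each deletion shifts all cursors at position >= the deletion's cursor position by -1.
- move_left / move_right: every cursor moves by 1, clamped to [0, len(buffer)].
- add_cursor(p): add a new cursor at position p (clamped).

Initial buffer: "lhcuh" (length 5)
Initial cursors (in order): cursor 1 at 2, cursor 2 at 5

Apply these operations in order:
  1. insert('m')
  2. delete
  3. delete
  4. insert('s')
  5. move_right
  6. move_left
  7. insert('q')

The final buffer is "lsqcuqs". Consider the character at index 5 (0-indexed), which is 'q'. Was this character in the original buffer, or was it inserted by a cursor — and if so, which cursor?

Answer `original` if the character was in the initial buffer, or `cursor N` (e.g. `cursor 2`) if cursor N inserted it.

After op 1 (insert('m')): buffer="lhmcuhm" (len 7), cursors c1@3 c2@7, authorship ..1...2
After op 2 (delete): buffer="lhcuh" (len 5), cursors c1@2 c2@5, authorship .....
After op 3 (delete): buffer="lcu" (len 3), cursors c1@1 c2@3, authorship ...
After op 4 (insert('s')): buffer="lscus" (len 5), cursors c1@2 c2@5, authorship .1..2
After op 5 (move_right): buffer="lscus" (len 5), cursors c1@3 c2@5, authorship .1..2
After op 6 (move_left): buffer="lscus" (len 5), cursors c1@2 c2@4, authorship .1..2
After op 7 (insert('q')): buffer="lsqcuqs" (len 7), cursors c1@3 c2@6, authorship .11..22
Authorship (.=original, N=cursor N): . 1 1 . . 2 2
Index 5: author = 2

Answer: cursor 2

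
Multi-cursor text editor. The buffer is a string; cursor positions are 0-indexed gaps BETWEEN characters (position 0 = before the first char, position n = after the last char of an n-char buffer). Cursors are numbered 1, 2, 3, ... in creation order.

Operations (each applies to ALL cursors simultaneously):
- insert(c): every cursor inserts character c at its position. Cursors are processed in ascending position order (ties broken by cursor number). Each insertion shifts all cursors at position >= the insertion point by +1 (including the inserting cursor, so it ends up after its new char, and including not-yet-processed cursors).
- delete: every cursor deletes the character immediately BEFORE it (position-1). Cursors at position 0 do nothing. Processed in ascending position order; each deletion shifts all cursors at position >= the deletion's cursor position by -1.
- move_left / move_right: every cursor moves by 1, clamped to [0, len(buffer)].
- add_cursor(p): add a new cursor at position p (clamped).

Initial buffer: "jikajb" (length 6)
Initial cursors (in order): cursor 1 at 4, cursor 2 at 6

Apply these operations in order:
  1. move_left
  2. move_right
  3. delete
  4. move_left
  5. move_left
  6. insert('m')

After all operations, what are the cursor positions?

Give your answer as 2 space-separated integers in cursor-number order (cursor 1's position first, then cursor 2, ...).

Answer: 2 4

Derivation:
After op 1 (move_left): buffer="jikajb" (len 6), cursors c1@3 c2@5, authorship ......
After op 2 (move_right): buffer="jikajb" (len 6), cursors c1@4 c2@6, authorship ......
After op 3 (delete): buffer="jikj" (len 4), cursors c1@3 c2@4, authorship ....
After op 4 (move_left): buffer="jikj" (len 4), cursors c1@2 c2@3, authorship ....
After op 5 (move_left): buffer="jikj" (len 4), cursors c1@1 c2@2, authorship ....
After op 6 (insert('m')): buffer="jmimkj" (len 6), cursors c1@2 c2@4, authorship .1.2..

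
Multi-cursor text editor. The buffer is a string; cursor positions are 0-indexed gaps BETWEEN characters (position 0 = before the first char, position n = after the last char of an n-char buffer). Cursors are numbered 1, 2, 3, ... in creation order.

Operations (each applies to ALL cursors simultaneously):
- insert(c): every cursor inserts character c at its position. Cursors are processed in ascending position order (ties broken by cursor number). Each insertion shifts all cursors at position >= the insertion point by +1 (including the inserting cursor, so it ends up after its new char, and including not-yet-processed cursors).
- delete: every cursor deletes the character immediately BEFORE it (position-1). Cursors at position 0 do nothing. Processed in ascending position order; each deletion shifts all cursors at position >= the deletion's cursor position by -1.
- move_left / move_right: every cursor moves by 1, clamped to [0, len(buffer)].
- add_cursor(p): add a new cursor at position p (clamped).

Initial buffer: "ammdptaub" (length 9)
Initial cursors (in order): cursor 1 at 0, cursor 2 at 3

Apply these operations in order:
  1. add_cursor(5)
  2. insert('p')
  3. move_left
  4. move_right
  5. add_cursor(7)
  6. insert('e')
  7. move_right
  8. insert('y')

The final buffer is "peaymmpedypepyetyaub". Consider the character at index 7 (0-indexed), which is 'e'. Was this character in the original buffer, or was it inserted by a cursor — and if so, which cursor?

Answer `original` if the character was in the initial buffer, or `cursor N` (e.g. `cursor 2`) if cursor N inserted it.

Answer: cursor 2

Derivation:
After op 1 (add_cursor(5)): buffer="ammdptaub" (len 9), cursors c1@0 c2@3 c3@5, authorship .........
After op 2 (insert('p')): buffer="pammpdpptaub" (len 12), cursors c1@1 c2@5 c3@8, authorship 1...2..3....
After op 3 (move_left): buffer="pammpdpptaub" (len 12), cursors c1@0 c2@4 c3@7, authorship 1...2..3....
After op 4 (move_right): buffer="pammpdpptaub" (len 12), cursors c1@1 c2@5 c3@8, authorship 1...2..3....
After op 5 (add_cursor(7)): buffer="pammpdpptaub" (len 12), cursors c1@1 c2@5 c4@7 c3@8, authorship 1...2..3....
After op 6 (insert('e')): buffer="peammpedpepetaub" (len 16), cursors c1@2 c2@7 c4@10 c3@12, authorship 11...22..433....
After op 7 (move_right): buffer="peammpedpepetaub" (len 16), cursors c1@3 c2@8 c4@11 c3@13, authorship 11...22..433....
After op 8 (insert('y')): buffer="peaymmpedypepyetyaub" (len 20), cursors c1@4 c2@10 c4@14 c3@17, authorship 11.1..22.2.4343.3...
Authorship (.=original, N=cursor N): 1 1 . 1 . . 2 2 . 2 . 4 3 4 3 . 3 . . .
Index 7: author = 2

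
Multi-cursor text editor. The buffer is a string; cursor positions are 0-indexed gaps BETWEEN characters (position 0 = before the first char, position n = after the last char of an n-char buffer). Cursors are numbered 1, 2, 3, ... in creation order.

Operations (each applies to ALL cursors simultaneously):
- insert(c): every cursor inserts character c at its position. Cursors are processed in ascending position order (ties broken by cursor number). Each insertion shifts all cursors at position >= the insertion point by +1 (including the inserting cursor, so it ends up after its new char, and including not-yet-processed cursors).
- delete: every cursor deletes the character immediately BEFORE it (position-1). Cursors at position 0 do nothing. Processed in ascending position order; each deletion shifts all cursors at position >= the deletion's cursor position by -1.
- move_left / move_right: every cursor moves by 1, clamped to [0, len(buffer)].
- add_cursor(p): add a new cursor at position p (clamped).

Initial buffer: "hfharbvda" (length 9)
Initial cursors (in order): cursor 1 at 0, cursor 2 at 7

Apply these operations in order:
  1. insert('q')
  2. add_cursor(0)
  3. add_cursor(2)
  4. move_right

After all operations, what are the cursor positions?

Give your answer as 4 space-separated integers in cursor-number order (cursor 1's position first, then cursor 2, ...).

After op 1 (insert('q')): buffer="qhfharbvqda" (len 11), cursors c1@1 c2@9, authorship 1.......2..
After op 2 (add_cursor(0)): buffer="qhfharbvqda" (len 11), cursors c3@0 c1@1 c2@9, authorship 1.......2..
After op 3 (add_cursor(2)): buffer="qhfharbvqda" (len 11), cursors c3@0 c1@1 c4@2 c2@9, authorship 1.......2..
After op 4 (move_right): buffer="qhfharbvqda" (len 11), cursors c3@1 c1@2 c4@3 c2@10, authorship 1.......2..

Answer: 2 10 1 3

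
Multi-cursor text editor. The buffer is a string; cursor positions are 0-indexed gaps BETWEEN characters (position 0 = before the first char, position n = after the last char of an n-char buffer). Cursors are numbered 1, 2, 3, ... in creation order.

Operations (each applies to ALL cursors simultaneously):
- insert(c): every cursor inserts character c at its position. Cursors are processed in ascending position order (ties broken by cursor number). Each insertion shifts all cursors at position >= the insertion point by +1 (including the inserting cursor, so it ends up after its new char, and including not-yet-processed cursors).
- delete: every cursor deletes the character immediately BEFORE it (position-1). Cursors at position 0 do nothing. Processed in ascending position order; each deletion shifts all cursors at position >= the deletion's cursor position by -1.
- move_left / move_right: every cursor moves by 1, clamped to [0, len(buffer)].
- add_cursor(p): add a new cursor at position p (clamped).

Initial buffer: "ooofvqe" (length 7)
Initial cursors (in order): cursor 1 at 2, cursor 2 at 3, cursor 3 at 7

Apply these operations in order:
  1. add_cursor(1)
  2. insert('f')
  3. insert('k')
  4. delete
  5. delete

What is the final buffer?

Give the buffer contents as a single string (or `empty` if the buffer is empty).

After op 1 (add_cursor(1)): buffer="ooofvqe" (len 7), cursors c4@1 c1@2 c2@3 c3@7, authorship .......
After op 2 (insert('f')): buffer="ofofoffvqef" (len 11), cursors c4@2 c1@4 c2@6 c3@11, authorship .4.1.2....3
After op 3 (insert('k')): buffer="ofkofkofkfvqefk" (len 15), cursors c4@3 c1@6 c2@9 c3@15, authorship .44.11.22....33
After op 4 (delete): buffer="ofofoffvqef" (len 11), cursors c4@2 c1@4 c2@6 c3@11, authorship .4.1.2....3
After op 5 (delete): buffer="ooofvqe" (len 7), cursors c4@1 c1@2 c2@3 c3@7, authorship .......

Answer: ooofvqe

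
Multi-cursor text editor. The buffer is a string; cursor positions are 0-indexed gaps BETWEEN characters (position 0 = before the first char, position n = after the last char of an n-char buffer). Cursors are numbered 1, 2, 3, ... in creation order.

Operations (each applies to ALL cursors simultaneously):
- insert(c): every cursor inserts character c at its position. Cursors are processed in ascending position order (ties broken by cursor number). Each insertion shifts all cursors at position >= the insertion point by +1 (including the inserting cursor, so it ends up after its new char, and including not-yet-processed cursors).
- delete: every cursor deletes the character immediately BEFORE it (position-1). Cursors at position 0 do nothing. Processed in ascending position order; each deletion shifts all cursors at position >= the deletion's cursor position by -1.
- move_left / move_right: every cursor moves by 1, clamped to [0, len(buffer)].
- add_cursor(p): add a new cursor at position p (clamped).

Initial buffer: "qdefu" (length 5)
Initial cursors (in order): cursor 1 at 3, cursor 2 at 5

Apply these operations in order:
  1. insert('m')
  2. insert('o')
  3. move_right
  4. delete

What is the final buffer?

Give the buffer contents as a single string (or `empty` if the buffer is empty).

After op 1 (insert('m')): buffer="qdemfum" (len 7), cursors c1@4 c2@7, authorship ...1..2
After op 2 (insert('o')): buffer="qdemofumo" (len 9), cursors c1@5 c2@9, authorship ...11..22
After op 3 (move_right): buffer="qdemofumo" (len 9), cursors c1@6 c2@9, authorship ...11..22
After op 4 (delete): buffer="qdemoum" (len 7), cursors c1@5 c2@7, authorship ...11.2

Answer: qdemoum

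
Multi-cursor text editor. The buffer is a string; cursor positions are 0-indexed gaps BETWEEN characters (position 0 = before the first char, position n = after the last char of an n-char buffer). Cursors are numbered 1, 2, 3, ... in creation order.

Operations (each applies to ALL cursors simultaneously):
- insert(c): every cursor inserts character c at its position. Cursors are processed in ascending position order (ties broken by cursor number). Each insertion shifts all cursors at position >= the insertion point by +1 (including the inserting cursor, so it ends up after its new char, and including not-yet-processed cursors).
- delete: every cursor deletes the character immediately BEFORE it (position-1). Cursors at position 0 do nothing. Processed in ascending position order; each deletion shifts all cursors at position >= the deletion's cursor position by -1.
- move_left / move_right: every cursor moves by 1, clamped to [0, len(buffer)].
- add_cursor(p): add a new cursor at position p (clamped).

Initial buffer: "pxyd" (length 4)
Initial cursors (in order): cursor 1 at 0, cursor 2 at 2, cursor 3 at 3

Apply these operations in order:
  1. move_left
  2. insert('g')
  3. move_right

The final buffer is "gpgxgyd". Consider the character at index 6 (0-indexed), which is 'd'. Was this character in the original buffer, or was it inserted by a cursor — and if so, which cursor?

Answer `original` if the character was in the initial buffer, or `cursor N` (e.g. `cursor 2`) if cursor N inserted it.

Answer: original

Derivation:
After op 1 (move_left): buffer="pxyd" (len 4), cursors c1@0 c2@1 c3@2, authorship ....
After op 2 (insert('g')): buffer="gpgxgyd" (len 7), cursors c1@1 c2@3 c3@5, authorship 1.2.3..
After op 3 (move_right): buffer="gpgxgyd" (len 7), cursors c1@2 c2@4 c3@6, authorship 1.2.3..
Authorship (.=original, N=cursor N): 1 . 2 . 3 . .
Index 6: author = original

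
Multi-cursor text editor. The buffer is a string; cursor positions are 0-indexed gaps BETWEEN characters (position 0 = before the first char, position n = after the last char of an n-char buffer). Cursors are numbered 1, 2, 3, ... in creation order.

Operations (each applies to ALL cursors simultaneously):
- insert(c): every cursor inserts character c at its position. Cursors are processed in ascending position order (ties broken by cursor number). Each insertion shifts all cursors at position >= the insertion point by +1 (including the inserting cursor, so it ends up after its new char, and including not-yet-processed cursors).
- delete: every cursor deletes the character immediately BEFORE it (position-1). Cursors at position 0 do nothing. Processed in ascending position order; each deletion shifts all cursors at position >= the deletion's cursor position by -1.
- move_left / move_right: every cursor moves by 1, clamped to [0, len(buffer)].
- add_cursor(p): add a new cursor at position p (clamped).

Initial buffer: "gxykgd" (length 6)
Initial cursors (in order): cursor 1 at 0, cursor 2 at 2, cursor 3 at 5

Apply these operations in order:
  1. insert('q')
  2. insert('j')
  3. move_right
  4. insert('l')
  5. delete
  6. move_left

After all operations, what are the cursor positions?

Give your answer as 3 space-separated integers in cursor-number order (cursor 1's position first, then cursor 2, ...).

After op 1 (insert('q')): buffer="qgxqykgqd" (len 9), cursors c1@1 c2@4 c3@8, authorship 1..2...3.
After op 2 (insert('j')): buffer="qjgxqjykgqjd" (len 12), cursors c1@2 c2@6 c3@11, authorship 11..22...33.
After op 3 (move_right): buffer="qjgxqjykgqjd" (len 12), cursors c1@3 c2@7 c3@12, authorship 11..22...33.
After op 4 (insert('l')): buffer="qjglxqjylkgqjdl" (len 15), cursors c1@4 c2@9 c3@15, authorship 11.1.22.2..33.3
After op 5 (delete): buffer="qjgxqjykgqjd" (len 12), cursors c1@3 c2@7 c3@12, authorship 11..22...33.
After op 6 (move_left): buffer="qjgxqjykgqjd" (len 12), cursors c1@2 c2@6 c3@11, authorship 11..22...33.

Answer: 2 6 11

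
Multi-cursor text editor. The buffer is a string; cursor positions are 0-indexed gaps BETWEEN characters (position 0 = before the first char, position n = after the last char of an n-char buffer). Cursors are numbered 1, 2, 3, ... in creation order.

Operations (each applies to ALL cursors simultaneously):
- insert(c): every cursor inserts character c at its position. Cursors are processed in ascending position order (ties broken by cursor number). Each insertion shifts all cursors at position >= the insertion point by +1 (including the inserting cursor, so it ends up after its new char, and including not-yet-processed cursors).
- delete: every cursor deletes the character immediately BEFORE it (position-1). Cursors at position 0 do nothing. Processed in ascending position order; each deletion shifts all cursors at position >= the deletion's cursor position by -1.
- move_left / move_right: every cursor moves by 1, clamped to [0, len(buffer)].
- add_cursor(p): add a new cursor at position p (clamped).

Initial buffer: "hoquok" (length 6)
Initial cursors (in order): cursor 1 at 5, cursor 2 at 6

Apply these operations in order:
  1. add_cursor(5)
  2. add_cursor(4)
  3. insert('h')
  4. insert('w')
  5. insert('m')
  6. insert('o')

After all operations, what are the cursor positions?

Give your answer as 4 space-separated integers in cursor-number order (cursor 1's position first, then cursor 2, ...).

After op 1 (add_cursor(5)): buffer="hoquok" (len 6), cursors c1@5 c3@5 c2@6, authorship ......
After op 2 (add_cursor(4)): buffer="hoquok" (len 6), cursors c4@4 c1@5 c3@5 c2@6, authorship ......
After op 3 (insert('h')): buffer="hoquhohhkh" (len 10), cursors c4@5 c1@8 c3@8 c2@10, authorship ....4.13.2
After op 4 (insert('w')): buffer="hoquhwohhwwkhw" (len 14), cursors c4@6 c1@11 c3@11 c2@14, authorship ....44.1313.22
After op 5 (insert('m')): buffer="hoquhwmohhwwmmkhwm" (len 18), cursors c4@7 c1@14 c3@14 c2@18, authorship ....444.131313.222
After op 6 (insert('o')): buffer="hoquhwmoohhwwmmookhwmo" (len 22), cursors c4@8 c1@17 c3@17 c2@22, authorship ....4444.13131313.2222

Answer: 17 22 17 8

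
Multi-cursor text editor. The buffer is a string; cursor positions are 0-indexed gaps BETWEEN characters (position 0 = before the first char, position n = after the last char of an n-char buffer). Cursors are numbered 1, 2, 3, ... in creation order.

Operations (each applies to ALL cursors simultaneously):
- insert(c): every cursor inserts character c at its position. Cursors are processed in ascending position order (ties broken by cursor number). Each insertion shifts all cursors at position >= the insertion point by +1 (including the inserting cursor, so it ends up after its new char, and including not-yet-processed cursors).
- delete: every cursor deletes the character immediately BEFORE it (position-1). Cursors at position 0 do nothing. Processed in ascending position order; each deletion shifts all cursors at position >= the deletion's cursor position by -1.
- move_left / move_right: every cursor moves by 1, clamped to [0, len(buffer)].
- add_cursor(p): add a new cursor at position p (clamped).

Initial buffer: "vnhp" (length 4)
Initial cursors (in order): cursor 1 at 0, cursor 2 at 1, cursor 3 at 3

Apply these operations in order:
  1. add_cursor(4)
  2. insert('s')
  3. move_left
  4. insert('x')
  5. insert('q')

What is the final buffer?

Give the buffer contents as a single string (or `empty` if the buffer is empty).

Answer: xqsvxqsnhxqspxqs

Derivation:
After op 1 (add_cursor(4)): buffer="vnhp" (len 4), cursors c1@0 c2@1 c3@3 c4@4, authorship ....
After op 2 (insert('s')): buffer="svsnhsps" (len 8), cursors c1@1 c2@3 c3@6 c4@8, authorship 1.2..3.4
After op 3 (move_left): buffer="svsnhsps" (len 8), cursors c1@0 c2@2 c3@5 c4@7, authorship 1.2..3.4
After op 4 (insert('x')): buffer="xsvxsnhxspxs" (len 12), cursors c1@1 c2@4 c3@8 c4@11, authorship 11.22..33.44
After op 5 (insert('q')): buffer="xqsvxqsnhxqspxqs" (len 16), cursors c1@2 c2@6 c3@11 c4@15, authorship 111.222..333.444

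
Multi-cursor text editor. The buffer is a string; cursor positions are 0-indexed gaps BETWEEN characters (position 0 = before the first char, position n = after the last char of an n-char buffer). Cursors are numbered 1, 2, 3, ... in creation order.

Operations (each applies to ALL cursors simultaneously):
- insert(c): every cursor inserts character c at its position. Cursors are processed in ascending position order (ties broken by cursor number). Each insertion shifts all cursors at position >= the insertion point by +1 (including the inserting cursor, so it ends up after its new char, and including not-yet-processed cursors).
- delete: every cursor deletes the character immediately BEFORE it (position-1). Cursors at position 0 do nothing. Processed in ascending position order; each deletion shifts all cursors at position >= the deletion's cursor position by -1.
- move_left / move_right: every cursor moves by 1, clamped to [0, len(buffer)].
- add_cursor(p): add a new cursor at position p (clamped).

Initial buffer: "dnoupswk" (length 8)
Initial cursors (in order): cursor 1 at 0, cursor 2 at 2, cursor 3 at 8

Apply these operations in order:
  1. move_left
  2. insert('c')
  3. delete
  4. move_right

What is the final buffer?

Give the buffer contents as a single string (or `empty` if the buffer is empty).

After op 1 (move_left): buffer="dnoupswk" (len 8), cursors c1@0 c2@1 c3@7, authorship ........
After op 2 (insert('c')): buffer="cdcnoupswck" (len 11), cursors c1@1 c2@3 c3@10, authorship 1.2......3.
After op 3 (delete): buffer="dnoupswk" (len 8), cursors c1@0 c2@1 c3@7, authorship ........
After op 4 (move_right): buffer="dnoupswk" (len 8), cursors c1@1 c2@2 c3@8, authorship ........

Answer: dnoupswk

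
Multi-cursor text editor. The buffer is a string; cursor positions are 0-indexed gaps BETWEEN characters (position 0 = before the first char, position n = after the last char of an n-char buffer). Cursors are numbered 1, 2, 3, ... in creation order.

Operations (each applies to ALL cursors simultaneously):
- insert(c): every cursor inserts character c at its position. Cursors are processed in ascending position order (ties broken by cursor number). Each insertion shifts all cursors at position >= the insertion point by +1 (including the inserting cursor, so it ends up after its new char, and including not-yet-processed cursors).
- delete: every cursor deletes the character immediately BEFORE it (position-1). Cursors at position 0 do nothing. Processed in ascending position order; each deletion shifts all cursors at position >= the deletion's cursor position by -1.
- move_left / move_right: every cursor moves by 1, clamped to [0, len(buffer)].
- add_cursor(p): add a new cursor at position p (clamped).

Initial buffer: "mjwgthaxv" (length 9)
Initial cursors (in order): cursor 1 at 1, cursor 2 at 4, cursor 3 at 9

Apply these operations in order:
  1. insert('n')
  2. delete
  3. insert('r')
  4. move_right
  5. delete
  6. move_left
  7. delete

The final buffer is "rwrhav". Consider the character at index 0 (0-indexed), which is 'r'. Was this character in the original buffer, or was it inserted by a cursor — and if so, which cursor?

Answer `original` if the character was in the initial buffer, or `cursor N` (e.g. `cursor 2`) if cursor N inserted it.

Answer: cursor 1

Derivation:
After op 1 (insert('n')): buffer="mnjwgnthaxvn" (len 12), cursors c1@2 c2@6 c3@12, authorship .1...2.....3
After op 2 (delete): buffer="mjwgthaxv" (len 9), cursors c1@1 c2@4 c3@9, authorship .........
After op 3 (insert('r')): buffer="mrjwgrthaxvr" (len 12), cursors c1@2 c2@6 c3@12, authorship .1...2.....3
After op 4 (move_right): buffer="mrjwgrthaxvr" (len 12), cursors c1@3 c2@7 c3@12, authorship .1...2.....3
After op 5 (delete): buffer="mrwgrhaxv" (len 9), cursors c1@2 c2@5 c3@9, authorship .1..2....
After op 6 (move_left): buffer="mrwgrhaxv" (len 9), cursors c1@1 c2@4 c3@8, authorship .1..2....
After op 7 (delete): buffer="rwrhav" (len 6), cursors c1@0 c2@2 c3@5, authorship 1.2...
Authorship (.=original, N=cursor N): 1 . 2 . . .
Index 0: author = 1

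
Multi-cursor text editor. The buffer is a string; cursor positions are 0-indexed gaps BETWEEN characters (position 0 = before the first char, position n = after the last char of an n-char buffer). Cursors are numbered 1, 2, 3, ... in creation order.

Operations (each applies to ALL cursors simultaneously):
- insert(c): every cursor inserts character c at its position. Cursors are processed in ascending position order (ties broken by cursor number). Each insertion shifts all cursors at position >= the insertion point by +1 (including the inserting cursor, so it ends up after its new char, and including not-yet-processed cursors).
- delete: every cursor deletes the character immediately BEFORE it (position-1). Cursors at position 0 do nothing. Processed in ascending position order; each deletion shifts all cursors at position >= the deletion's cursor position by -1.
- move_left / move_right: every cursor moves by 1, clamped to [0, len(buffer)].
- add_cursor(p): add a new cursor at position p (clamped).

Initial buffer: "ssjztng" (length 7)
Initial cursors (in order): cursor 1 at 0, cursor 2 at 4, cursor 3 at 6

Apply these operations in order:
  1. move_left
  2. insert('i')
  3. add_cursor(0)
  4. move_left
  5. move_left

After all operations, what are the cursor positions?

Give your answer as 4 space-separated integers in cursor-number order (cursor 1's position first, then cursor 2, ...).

Answer: 0 3 6 0

Derivation:
After op 1 (move_left): buffer="ssjztng" (len 7), cursors c1@0 c2@3 c3@5, authorship .......
After op 2 (insert('i')): buffer="issjizting" (len 10), cursors c1@1 c2@5 c3@8, authorship 1...2..3..
After op 3 (add_cursor(0)): buffer="issjizting" (len 10), cursors c4@0 c1@1 c2@5 c3@8, authorship 1...2..3..
After op 4 (move_left): buffer="issjizting" (len 10), cursors c1@0 c4@0 c2@4 c3@7, authorship 1...2..3..
After op 5 (move_left): buffer="issjizting" (len 10), cursors c1@0 c4@0 c2@3 c3@6, authorship 1...2..3..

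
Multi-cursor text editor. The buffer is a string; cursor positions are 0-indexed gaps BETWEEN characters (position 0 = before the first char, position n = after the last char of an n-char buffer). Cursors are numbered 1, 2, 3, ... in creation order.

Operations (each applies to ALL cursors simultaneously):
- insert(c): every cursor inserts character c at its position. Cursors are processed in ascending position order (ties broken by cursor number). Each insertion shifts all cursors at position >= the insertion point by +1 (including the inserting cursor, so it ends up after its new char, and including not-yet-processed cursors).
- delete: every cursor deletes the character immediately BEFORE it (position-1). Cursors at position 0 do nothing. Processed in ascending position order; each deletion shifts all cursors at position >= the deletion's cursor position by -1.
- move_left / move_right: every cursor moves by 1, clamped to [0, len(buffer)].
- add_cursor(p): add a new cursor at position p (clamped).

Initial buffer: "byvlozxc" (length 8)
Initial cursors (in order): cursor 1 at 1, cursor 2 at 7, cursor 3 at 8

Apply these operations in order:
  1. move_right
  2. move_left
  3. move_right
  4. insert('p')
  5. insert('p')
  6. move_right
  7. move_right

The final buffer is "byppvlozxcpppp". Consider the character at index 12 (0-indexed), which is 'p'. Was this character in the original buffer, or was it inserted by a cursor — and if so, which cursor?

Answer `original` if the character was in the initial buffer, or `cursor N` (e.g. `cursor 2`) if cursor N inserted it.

Answer: cursor 2

Derivation:
After op 1 (move_right): buffer="byvlozxc" (len 8), cursors c1@2 c2@8 c3@8, authorship ........
After op 2 (move_left): buffer="byvlozxc" (len 8), cursors c1@1 c2@7 c3@7, authorship ........
After op 3 (move_right): buffer="byvlozxc" (len 8), cursors c1@2 c2@8 c3@8, authorship ........
After op 4 (insert('p')): buffer="bypvlozxcpp" (len 11), cursors c1@3 c2@11 c3@11, authorship ..1......23
After op 5 (insert('p')): buffer="byppvlozxcpppp" (len 14), cursors c1@4 c2@14 c3@14, authorship ..11......2323
After op 6 (move_right): buffer="byppvlozxcpppp" (len 14), cursors c1@5 c2@14 c3@14, authorship ..11......2323
After op 7 (move_right): buffer="byppvlozxcpppp" (len 14), cursors c1@6 c2@14 c3@14, authorship ..11......2323
Authorship (.=original, N=cursor N): . . 1 1 . . . . . . 2 3 2 3
Index 12: author = 2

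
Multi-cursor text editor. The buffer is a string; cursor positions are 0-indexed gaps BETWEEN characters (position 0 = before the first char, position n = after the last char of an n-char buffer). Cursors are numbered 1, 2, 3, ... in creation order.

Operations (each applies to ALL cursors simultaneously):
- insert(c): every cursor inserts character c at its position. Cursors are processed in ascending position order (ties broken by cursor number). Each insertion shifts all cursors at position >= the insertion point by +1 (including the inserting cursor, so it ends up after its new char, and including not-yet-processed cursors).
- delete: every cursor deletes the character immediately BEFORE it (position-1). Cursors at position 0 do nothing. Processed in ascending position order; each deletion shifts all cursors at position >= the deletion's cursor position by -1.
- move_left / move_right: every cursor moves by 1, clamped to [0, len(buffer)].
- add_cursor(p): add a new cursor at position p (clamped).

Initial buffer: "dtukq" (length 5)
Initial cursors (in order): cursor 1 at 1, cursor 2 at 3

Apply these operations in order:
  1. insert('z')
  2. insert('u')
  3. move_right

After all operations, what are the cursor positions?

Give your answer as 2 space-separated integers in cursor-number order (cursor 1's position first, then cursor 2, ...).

Answer: 4 8

Derivation:
After op 1 (insert('z')): buffer="dztuzkq" (len 7), cursors c1@2 c2@5, authorship .1..2..
After op 2 (insert('u')): buffer="dzutuzukq" (len 9), cursors c1@3 c2@7, authorship .11..22..
After op 3 (move_right): buffer="dzutuzukq" (len 9), cursors c1@4 c2@8, authorship .11..22..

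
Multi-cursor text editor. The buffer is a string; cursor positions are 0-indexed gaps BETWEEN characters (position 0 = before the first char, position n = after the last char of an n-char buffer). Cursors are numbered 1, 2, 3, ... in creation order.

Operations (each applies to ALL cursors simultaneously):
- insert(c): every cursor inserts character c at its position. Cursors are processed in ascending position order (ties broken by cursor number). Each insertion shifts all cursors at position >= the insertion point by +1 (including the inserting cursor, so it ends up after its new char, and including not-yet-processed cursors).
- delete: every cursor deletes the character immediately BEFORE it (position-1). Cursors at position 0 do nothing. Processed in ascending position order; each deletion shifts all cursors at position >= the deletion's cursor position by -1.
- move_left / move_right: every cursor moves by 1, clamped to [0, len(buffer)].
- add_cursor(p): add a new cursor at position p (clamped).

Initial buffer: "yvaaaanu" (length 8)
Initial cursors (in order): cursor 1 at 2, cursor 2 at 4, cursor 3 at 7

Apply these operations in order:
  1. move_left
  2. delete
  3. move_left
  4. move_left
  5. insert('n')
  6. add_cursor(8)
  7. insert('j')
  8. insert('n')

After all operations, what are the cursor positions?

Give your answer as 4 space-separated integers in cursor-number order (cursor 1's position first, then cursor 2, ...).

After op 1 (move_left): buffer="yvaaaanu" (len 8), cursors c1@1 c2@3 c3@6, authorship ........
After op 2 (delete): buffer="vaanu" (len 5), cursors c1@0 c2@1 c3@3, authorship .....
After op 3 (move_left): buffer="vaanu" (len 5), cursors c1@0 c2@0 c3@2, authorship .....
After op 4 (move_left): buffer="vaanu" (len 5), cursors c1@0 c2@0 c3@1, authorship .....
After op 5 (insert('n')): buffer="nnvnaanu" (len 8), cursors c1@2 c2@2 c3@4, authorship 12.3....
After op 6 (add_cursor(8)): buffer="nnvnaanu" (len 8), cursors c1@2 c2@2 c3@4 c4@8, authorship 12.3....
After op 7 (insert('j')): buffer="nnjjvnjaanuj" (len 12), cursors c1@4 c2@4 c3@7 c4@12, authorship 1212.33....4
After op 8 (insert('n')): buffer="nnjjnnvnjnaanujn" (len 16), cursors c1@6 c2@6 c3@10 c4@16, authorship 121212.333....44

Answer: 6 6 10 16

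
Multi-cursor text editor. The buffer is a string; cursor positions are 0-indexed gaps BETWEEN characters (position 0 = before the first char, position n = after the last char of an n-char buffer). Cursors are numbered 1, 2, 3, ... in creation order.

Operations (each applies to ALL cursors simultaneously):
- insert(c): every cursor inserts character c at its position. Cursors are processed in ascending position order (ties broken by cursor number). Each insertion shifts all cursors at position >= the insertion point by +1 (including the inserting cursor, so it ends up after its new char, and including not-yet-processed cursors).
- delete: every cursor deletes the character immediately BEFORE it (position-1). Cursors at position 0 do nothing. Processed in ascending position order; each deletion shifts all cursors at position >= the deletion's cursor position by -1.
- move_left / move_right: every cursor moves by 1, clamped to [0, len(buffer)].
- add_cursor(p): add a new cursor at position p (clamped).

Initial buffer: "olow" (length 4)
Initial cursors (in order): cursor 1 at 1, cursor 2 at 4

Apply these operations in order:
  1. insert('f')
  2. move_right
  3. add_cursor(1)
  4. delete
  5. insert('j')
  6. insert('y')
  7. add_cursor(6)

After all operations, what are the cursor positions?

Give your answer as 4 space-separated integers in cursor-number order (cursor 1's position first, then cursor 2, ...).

Answer: 5 9 2 6

Derivation:
After op 1 (insert('f')): buffer="oflowf" (len 6), cursors c1@2 c2@6, authorship .1...2
After op 2 (move_right): buffer="oflowf" (len 6), cursors c1@3 c2@6, authorship .1...2
After op 3 (add_cursor(1)): buffer="oflowf" (len 6), cursors c3@1 c1@3 c2@6, authorship .1...2
After op 4 (delete): buffer="fow" (len 3), cursors c3@0 c1@1 c2@3, authorship 1..
After op 5 (insert('j')): buffer="jfjowj" (len 6), cursors c3@1 c1@3 c2@6, authorship 311..2
After op 6 (insert('y')): buffer="jyfjyowjy" (len 9), cursors c3@2 c1@5 c2@9, authorship 33111..22
After op 7 (add_cursor(6)): buffer="jyfjyowjy" (len 9), cursors c3@2 c1@5 c4@6 c2@9, authorship 33111..22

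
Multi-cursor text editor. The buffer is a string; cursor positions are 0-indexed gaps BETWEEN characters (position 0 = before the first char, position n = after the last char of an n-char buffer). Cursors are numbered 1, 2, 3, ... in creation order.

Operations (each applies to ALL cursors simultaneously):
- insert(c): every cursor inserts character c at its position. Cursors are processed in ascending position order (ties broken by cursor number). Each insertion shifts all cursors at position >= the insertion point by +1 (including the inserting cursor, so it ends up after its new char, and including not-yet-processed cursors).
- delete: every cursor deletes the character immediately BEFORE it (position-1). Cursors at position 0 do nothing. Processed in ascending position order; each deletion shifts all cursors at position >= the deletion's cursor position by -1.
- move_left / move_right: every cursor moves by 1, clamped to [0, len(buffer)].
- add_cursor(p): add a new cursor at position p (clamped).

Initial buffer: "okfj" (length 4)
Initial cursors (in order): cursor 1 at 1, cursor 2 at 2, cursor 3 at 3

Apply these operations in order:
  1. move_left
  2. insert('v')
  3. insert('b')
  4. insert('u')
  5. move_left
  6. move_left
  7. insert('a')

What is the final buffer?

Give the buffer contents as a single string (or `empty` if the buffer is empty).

After op 1 (move_left): buffer="okfj" (len 4), cursors c1@0 c2@1 c3@2, authorship ....
After op 2 (insert('v')): buffer="vovkvfj" (len 7), cursors c1@1 c2@3 c3@5, authorship 1.2.3..
After op 3 (insert('b')): buffer="vbovbkvbfj" (len 10), cursors c1@2 c2@5 c3@8, authorship 11.22.33..
After op 4 (insert('u')): buffer="vbuovbukvbufj" (len 13), cursors c1@3 c2@7 c3@11, authorship 111.222.333..
After op 5 (move_left): buffer="vbuovbukvbufj" (len 13), cursors c1@2 c2@6 c3@10, authorship 111.222.333..
After op 6 (move_left): buffer="vbuovbukvbufj" (len 13), cursors c1@1 c2@5 c3@9, authorship 111.222.333..
After op 7 (insert('a')): buffer="vabuovabukvabufj" (len 16), cursors c1@2 c2@7 c3@12, authorship 1111.2222.3333..

Answer: vabuovabukvabufj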